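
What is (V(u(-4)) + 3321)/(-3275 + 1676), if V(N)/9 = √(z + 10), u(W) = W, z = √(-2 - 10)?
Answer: -27/13 - 3*√(10 + 2*I*√3)/533 ≈ -2.095 - 0.0030389*I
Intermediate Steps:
z = 2*I*√3 (z = √(-12) = 2*I*√3 ≈ 3.4641*I)
V(N) = 9*√(10 + 2*I*√3) (V(N) = 9*√(2*I*√3 + 10) = 9*√(10 + 2*I*√3))
(V(u(-4)) + 3321)/(-3275 + 1676) = (9*√(10 + 2*I*√3) + 3321)/(-3275 + 1676) = (3321 + 9*√(10 + 2*I*√3))/(-1599) = (3321 + 9*√(10 + 2*I*√3))*(-1/1599) = -27/13 - 3*√(10 + 2*I*√3)/533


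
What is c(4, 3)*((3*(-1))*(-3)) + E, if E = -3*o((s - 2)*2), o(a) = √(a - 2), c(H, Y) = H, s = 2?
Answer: 36 - 3*I*√2 ≈ 36.0 - 4.2426*I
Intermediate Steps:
o(a) = √(-2 + a)
E = -3*I*√2 (E = -3*√(-2 + (2 - 2)*2) = -3*√(-2 + 0*2) = -3*√(-2 + 0) = -3*I*√2 ≈ -4.2426*I)
c(4, 3)*((3*(-1))*(-3)) + E = 4*((3*(-1))*(-3)) - 3*I*√2 = 4*(-3*(-3)) - 3*I*√2 = 4*9 - 3*I*√2 = 36 - 3*I*√2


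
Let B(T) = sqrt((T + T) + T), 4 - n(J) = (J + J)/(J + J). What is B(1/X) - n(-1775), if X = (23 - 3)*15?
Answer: -29/10 ≈ -2.9000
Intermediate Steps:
X = 300 (X = 20*15 = 300)
n(J) = 3 (n(J) = 4 - (J + J)/(J + J) = 4 - 2*J/(2*J) = 4 - 2*J*1/(2*J) = 4 - 1*1 = 4 - 1 = 3)
B(T) = sqrt(3)*sqrt(T) (B(T) = sqrt(2*T + T) = sqrt(3*T) = sqrt(3)*sqrt(T))
B(1/X) - n(-1775) = sqrt(3)*sqrt(1/300) - 1*3 = sqrt(3)*sqrt(1/300) - 3 = sqrt(3)*(sqrt(3)/30) - 3 = 1/10 - 3 = -29/10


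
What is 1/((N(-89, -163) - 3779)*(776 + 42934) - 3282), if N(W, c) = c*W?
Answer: 1/468917598 ≈ 2.1326e-9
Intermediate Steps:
N(W, c) = W*c
1/((N(-89, -163) - 3779)*(776 + 42934) - 3282) = 1/((-89*(-163) - 3779)*(776 + 42934) - 3282) = 1/((14507 - 3779)*43710 - 3282) = 1/(10728*43710 - 3282) = 1/(468920880 - 3282) = 1/468917598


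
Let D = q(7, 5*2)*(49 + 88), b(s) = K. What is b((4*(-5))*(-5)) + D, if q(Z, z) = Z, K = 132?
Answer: 1091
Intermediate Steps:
b(s) = 132
D = 959 (D = 7*(49 + 88) = 7*137 = 959)
b((4*(-5))*(-5)) + D = 132 + 959 = 1091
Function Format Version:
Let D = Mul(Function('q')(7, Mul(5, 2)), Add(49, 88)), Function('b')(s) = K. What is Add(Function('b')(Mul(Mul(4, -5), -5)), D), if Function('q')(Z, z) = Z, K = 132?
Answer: 1091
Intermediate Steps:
Function('b')(s) = 132
D = 959 (D = Mul(7, Add(49, 88)) = Mul(7, 137) = 959)
Add(Function('b')(Mul(Mul(4, -5), -5)), D) = Add(132, 959) = 1091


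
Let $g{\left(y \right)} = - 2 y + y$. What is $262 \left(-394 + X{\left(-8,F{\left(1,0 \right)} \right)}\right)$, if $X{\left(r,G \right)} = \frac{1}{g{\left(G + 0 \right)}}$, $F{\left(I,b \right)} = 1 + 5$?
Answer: $- \frac{309815}{3} \approx -1.0327 \cdot 10^{5}$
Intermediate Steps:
$g{\left(y \right)} = - y$
$F{\left(I,b \right)} = 6$
$X{\left(r,G \right)} = - \frac{1}{G}$ ($X{\left(r,G \right)} = \frac{1}{\left(-1\right) \left(G + 0\right)} = \frac{1}{\left(-1\right) G} = - \frac{1}{G}$)
$262 \left(-394 + X{\left(-8,F{\left(1,0 \right)} \right)}\right) = 262 \left(-394 - \frac{1}{6}\right) = 262 \left(- \frac{2365}{6}\right) = - \frac{309815}{3}$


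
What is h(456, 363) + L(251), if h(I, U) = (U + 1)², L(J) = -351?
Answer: 132145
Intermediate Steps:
h(I, U) = (1 + U)²
h(456, 363) + L(251) = (1 + 363)² - 351 = 364² - 351 = 132496 - 351 = 132145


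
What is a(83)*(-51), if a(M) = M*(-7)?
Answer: 29631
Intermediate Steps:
a(M) = -7*M
a(83)*(-51) = -7*83*(-51) = -581*(-51) = 29631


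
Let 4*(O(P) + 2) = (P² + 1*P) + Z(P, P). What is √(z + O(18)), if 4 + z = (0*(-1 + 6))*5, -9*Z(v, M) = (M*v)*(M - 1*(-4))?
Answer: I*√474/2 ≈ 10.886*I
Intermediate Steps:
Z(v, M) = -M*v*(4 + M)/9 (Z(v, M) = -M*v*(M - 1*(-4))/9 = -M*v*(M + 4)/9 = -M*v*(4 + M)/9)
O(P) = -2 + P/4 + P²/4 - P²*(4 + P)/36 (O(P) = -2 + ((P² + 1*P) - P*P*(4 + P)/9)/4 = -2 + ((P² + P) - P²*(4 + P)/9)/4 = -2 + ((P + P²) - P²*(4 + P)/9)/4 = -2 + (P + P² - P²*(4 + P)/9)/4 = -2 + (P/4 + P²/4 - P²*(4 + P)/36) = -2 + P/4 + P²/4 - P²*(4 + P)/36)
z = -4 (z = -4 + (0*(-1 + 6))*5 = -4 + (0*5)*5 = -4 + 0*5 = -4 + 0 = -4)
√(z + O(18)) = √(-4 + (-2 - 1/36*18³ + (¼)*18 + (5/36)*18²)) = √(-4 + (-2 - 1/36*5832 + 9/2 + (5/36)*324)) = √(-4 + (-2 - 162 + 9/2 + 45)) = √(-4 - 229/2) = √(-237/2) = I*√474/2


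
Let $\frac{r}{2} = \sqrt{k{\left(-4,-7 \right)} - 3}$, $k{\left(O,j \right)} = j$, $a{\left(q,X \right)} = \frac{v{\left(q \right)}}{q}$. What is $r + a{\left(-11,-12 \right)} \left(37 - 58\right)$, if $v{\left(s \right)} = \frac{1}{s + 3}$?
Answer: $- \frac{21}{88} + 2 i \sqrt{10} \approx -0.23864 + 6.3246 i$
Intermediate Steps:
$v{\left(s \right)} = \frac{1}{3 + s}$
$a{\left(q,X \right)} = \frac{1}{q \left(3 + q\right)}$ ($a{\left(q,X \right)} = \frac{1}{\left(3 + q\right) q} = \frac{1}{q \left(3 + q\right)}$)
$r = 2 i \sqrt{10}$ ($r = 2 \sqrt{-7 - 3} = 2 \sqrt{-10} = 2 i \sqrt{10} \approx 6.3246 i$)
$r + a{\left(-11,-12 \right)} \left(37 - 58\right) = 2 i \sqrt{10} + \frac{1}{\left(-11\right) \left(3 - 11\right)} \left(37 - 58\right) = 2 i \sqrt{10} + - \frac{1}{11 \left(-8\right)} \left(-21\right) = 2 i \sqrt{10} + \left(- \frac{1}{11}\right) \left(- \frac{1}{8}\right) \left(-21\right) = 2 i \sqrt{10} + \frac{1}{88} \left(-21\right) = 2 i \sqrt{10} - \frac{21}{88} = - \frac{21}{88} + 2 i \sqrt{10}$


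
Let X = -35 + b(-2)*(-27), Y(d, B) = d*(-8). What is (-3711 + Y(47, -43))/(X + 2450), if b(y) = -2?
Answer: -4087/2469 ≈ -1.6553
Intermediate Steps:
Y(d, B) = -8*d
X = 19 (X = -35 - 2*(-27) = -35 + 54 = 19)
(-3711 + Y(47, -43))/(X + 2450) = (-3711 - 8*47)/(19 + 2450) = (-3711 - 376)/2469 = -4087*1/2469 = -4087/2469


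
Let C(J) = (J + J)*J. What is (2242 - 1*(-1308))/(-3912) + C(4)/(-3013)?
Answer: -5410667/5893428 ≈ -0.91809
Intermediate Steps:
C(J) = 2*J**2 (C(J) = (2*J)*J = 2*J**2)
(2242 - 1*(-1308))/(-3912) + C(4)/(-3013) = (2242 - 1*(-1308))/(-3912) + (2*4**2)/(-3013) = (2242 + 1308)*(-1/3912) + (2*16)*(-1/3013) = 3550*(-1/3912) + 32*(-1/3013) = -1775/1956 - 32/3013 = -5410667/5893428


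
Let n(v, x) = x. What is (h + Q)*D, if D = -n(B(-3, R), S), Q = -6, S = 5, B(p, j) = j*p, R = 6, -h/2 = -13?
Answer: -100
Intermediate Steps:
h = 26 (h = -2*(-13) = 26)
D = -5 (D = -1*5 = -5)
(h + Q)*D = (26 - 6)*(-5) = 20*(-5) = -100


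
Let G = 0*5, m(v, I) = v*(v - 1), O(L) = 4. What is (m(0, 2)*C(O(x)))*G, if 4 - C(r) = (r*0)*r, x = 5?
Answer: 0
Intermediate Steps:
m(v, I) = v*(-1 + v)
C(r) = 4 (C(r) = 4 - r*0*r = 4 - 0*r = 4 - 1*0 = 4 + 0 = 4)
G = 0
(m(0, 2)*C(O(x)))*G = ((0*(-1 + 0))*4)*0 = ((0*(-1))*4)*0 = (0*4)*0 = 0*0 = 0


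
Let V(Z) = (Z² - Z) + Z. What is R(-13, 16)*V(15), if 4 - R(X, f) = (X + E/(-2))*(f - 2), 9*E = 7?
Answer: 43075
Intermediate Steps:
V(Z) = Z²
E = 7/9 (E = (⅑)*7 = 7/9 ≈ 0.77778)
R(X, f) = 4 - (-2 + f)*(-7/18 + X) (R(X, f) = 4 - (X + (7/9)/(-2))*(f - 2) = 4 - (X + (7/9)*(-½))*(-2 + f) = 4 - (X - 7/18)*(-2 + f) = 4 - (-7/18 + X)*(-2 + f) = 4 - (-2 + f)*(-7/18 + X))
R(-13, 16)*V(15) = (29/9 + 2*(-13) + (7/18)*16 - 1*(-13)*16)*15² = (29/9 - 26 + 56/9 + 208)*225 = (1723/9)*225 = 43075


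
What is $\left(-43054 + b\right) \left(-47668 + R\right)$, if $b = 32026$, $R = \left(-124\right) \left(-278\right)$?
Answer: $145525488$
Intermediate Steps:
$R = 34472$
$\left(-43054 + b\right) \left(-47668 + R\right) = \left(-43054 + 32026\right) \left(-47668 + 34472\right) = \left(-11028\right) \left(-13196\right) = 145525488$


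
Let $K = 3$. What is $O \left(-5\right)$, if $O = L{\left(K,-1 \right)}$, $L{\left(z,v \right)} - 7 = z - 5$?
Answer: $-25$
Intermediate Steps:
$L{\left(z,v \right)} = 2 + z$ ($L{\left(z,v \right)} = 7 + \left(z - 5\right) = 7 + \left(-5 + z\right) = 2 + z$)
$O = 5$ ($O = 2 + 3 = 5$)
$O \left(-5\right) = 5 \left(-5\right) = -25$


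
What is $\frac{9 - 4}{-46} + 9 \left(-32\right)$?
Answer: $- \frac{13253}{46} \approx -288.11$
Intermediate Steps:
$\frac{9 - 4}{-46} + 9 \left(-32\right) = \left(9 - 4\right) \left(- \frac{1}{46}\right) - 288 = 5 \left(- \frac{1}{46}\right) - 288 = - \frac{5}{46} - 288 = - \frac{13253}{46}$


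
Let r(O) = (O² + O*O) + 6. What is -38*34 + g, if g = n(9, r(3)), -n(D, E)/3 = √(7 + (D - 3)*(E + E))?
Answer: -1292 - 3*√295 ≈ -1343.5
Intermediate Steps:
r(O) = 6 + 2*O² (r(O) = (O² + O²) + 6 = 2*O² + 6 = 6 + 2*O²)
n(D, E) = -3*√(7 + 2*E*(-3 + D)) (n(D, E) = -3*√(7 + (D - 3)*(E + E)) = -3*√(7 + (-3 + D)*(2*E)) = -3*√(7 + 2*E*(-3 + D)))
g = -3*√295 (g = -3*√(7 - 6*(6 + 2*3²) + 2*9*(6 + 2*3²)) = -3*√(7 - 6*(6 + 2*9) + 2*9*(6 + 2*9)) = -3*√(7 - 6*(6 + 18) + 2*9*(6 + 18)) = -3*√(7 - 6*24 + 2*9*24) = -3*√(7 - 144 + 432) = -3*√295 ≈ -51.527)
-38*34 + g = -38*34 - 3*√295 = -1292 - 3*√295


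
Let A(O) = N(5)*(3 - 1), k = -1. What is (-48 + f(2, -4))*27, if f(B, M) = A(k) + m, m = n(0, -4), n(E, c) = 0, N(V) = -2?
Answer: -1404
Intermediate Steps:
A(O) = -4 (A(O) = -2*(3 - 1) = -2*2 = -4)
m = 0
f(B, M) = -4 (f(B, M) = -4 + 0 = -4)
(-48 + f(2, -4))*27 = (-48 - 4)*27 = -52*27 = -1404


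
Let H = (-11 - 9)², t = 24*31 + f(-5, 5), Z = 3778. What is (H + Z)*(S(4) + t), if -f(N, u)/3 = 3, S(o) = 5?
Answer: 3091720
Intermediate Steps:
f(N, u) = -9 (f(N, u) = -3*3 = -9)
t = 735 (t = 24*31 - 9 = 744 - 9 = 735)
H = 400 (H = (-20)² = 400)
(H + Z)*(S(4) + t) = (400 + 3778)*(5 + 735) = 4178*740 = 3091720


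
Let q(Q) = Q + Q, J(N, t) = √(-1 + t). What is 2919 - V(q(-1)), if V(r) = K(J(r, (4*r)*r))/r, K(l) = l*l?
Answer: 5853/2 ≈ 2926.5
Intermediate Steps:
q(Q) = 2*Q
K(l) = l²
V(r) = (-1 + 4*r²)/r (V(r) = (√(-1 + (4*r)*r))²/r = (√(-1 + 4*r²))²/r = (-1 + 4*r²)/r)
2919 - V(q(-1)) = 2919 - (-1/(2*(-1)) + 4*(2*(-1))) = 2919 - (-1/(-2) + 4*(-2)) = 2919 - (-1*(-½) - 8) = 2919 - (½ - 8) = 2919 - 1*(-15/2) = 2919 + 15/2 = 5853/2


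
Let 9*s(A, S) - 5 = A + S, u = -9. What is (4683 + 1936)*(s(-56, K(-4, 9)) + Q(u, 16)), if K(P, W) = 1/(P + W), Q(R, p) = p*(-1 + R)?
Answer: -49338026/45 ≈ -1.0964e+6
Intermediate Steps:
s(A, S) = 5/9 + A/9 + S/9 (s(A, S) = 5/9 + (A + S)/9 = 5/9 + (A/9 + S/9) = 5/9 + A/9 + S/9)
(4683 + 1936)*(s(-56, K(-4, 9)) + Q(u, 16)) = (4683 + 1936)*((5/9 + (⅑)*(-56) + 1/(9*(-4 + 9))) + 16*(-1 - 9)) = 6619*((5/9 - 56/9 + (⅑)/5) + 16*(-10)) = 6619*((5/9 - 56/9 + (⅑)*(⅕)) - 160) = 6619*((5/9 - 56/9 + 1/45) - 160) = 6619*(-254/45 - 160) = 6619*(-7454/45) = -49338026/45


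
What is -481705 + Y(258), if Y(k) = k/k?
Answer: -481704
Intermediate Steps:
Y(k) = 1
-481705 + Y(258) = -481705 + 1 = -481704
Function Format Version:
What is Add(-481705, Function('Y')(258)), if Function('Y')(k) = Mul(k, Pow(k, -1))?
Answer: -481704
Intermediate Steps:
Function('Y')(k) = 1
Add(-481705, Function('Y')(258)) = Add(-481705, 1) = -481704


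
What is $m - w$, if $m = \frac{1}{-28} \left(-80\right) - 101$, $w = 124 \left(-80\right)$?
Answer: $\frac{68753}{7} \approx 9821.9$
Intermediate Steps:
$w = -9920$
$m = - \frac{687}{7}$ ($m = \left(- \frac{1}{28}\right) \left(-80\right) - 101 = \frac{20}{7} - 101 = - \frac{687}{7} \approx -98.143$)
$m - w = - \frac{687}{7} - -9920 = - \frac{687}{7} + 9920 = \frac{68753}{7}$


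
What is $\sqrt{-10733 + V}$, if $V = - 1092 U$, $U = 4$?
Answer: $i \sqrt{15101} \approx 122.89 i$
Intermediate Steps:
$V = -4368$ ($V = \left(-1092\right) 4 = -4368$)
$\sqrt{-10733 + V} = \sqrt{-10733 - 4368} = \sqrt{-15101} = i \sqrt{15101}$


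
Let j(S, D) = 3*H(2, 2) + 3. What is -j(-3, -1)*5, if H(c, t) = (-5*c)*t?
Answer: 285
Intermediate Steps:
H(c, t) = -5*c*t
j(S, D) = -57 (j(S, D) = 3*(-5*2*2) + 3 = 3*(-20) + 3 = -60 + 3 = -57)
-j(-3, -1)*5 = -(-57)*5 = -1*(-285) = 285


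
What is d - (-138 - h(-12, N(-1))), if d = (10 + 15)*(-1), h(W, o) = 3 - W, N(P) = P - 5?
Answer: 128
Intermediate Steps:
N(P) = -5 + P
d = -25 (d = 25*(-1) = -25)
d - (-138 - h(-12, N(-1))) = -25 - (-138 - (3 - 1*(-12))) = -25 - (-138 - (3 + 12)) = -25 - (-138 - 1*15) = -25 - (-138 - 15) = -25 - 1*(-153) = -25 + 153 = 128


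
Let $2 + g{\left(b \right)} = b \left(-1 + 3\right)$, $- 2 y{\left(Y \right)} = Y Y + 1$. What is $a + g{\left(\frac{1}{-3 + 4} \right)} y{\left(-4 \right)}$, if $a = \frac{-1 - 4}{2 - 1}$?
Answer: $-5$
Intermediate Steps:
$a = -5$ ($a = - \frac{5}{1} = \left(-5\right) 1 = -5$)
$y{\left(Y \right)} = - \frac{1}{2} - \frac{Y^{2}}{2}$ ($y{\left(Y \right)} = - \frac{Y Y + 1}{2} = - \frac{Y^{2} + 1}{2} = - \frac{1 + Y^{2}}{2} = - \frac{1}{2} - \frac{Y^{2}}{2}$)
$g{\left(b \right)} = -2 + 2 b$ ($g{\left(b \right)} = -2 + b \left(-1 + 3\right) = -2 + b 2 = -2 + 2 b$)
$a + g{\left(\frac{1}{-3 + 4} \right)} y{\left(-4 \right)} = -5 + \left(-2 + \frac{2}{-3 + 4}\right) \left(- \frac{1}{2} - \frac{\left(-4\right)^{2}}{2}\right) = -5 + \left(-2 + \frac{2}{1}\right) \left(- \frac{1}{2} - 8\right) = -5 + \left(-2 + 2 \cdot 1\right) \left(- \frac{1}{2} - 8\right) = -5 + \left(-2 + 2\right) \left(- \frac{17}{2}\right) = -5 + 0 \left(- \frac{17}{2}\right) = -5 + 0 = -5$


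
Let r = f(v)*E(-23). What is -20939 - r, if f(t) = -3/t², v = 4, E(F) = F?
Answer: -335093/16 ≈ -20943.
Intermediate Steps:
f(t) = -3/t²
r = 69/16 (r = -3/4²*(-23) = -3*1/16*(-23) = -3/16*(-23) = 69/16 ≈ 4.3125)
-20939 - r = -20939 - 1*69/16 = -20939 - 69/16 = -335093/16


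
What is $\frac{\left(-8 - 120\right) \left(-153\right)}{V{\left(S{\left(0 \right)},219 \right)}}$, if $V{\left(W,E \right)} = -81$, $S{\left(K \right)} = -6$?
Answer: $- \frac{2176}{9} \approx -241.78$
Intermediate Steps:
$\frac{\left(-8 - 120\right) \left(-153\right)}{V{\left(S{\left(0 \right)},219 \right)}} = \frac{\left(-8 - 120\right) \left(-153\right)}{-81} = \left(-128\right) \left(-153\right) \left(- \frac{1}{81}\right) = 19584 \left(- \frac{1}{81}\right) = - \frac{2176}{9}$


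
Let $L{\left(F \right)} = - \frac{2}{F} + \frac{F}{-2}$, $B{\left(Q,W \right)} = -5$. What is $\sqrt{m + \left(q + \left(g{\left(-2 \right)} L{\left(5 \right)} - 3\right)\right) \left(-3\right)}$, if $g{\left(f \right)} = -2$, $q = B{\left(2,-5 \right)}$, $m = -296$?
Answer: $\frac{i \sqrt{7235}}{5} \approx 17.012 i$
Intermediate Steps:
$q = -5$
$L{\left(F \right)} = - \frac{2}{F} - \frac{F}{2}$ ($L{\left(F \right)} = - \frac{2}{F} + F \left(- \frac{1}{2}\right) = - \frac{2}{F} - \frac{F}{2}$)
$\sqrt{m + \left(q + \left(g{\left(-2 \right)} L{\left(5 \right)} - 3\right)\right) \left(-3\right)} = \sqrt{-296 + \left(-5 - \left(3 + 2 \left(- \frac{2}{5} - \frac{5}{2}\right)\right)\right) \left(-3\right)} = \sqrt{-296 + \left(-5 - - \frac{14}{5}\right) \left(-3\right)} = \sqrt{-296 + \left(-5 + \left(\frac{29}{5} - 3\right)\right) \left(-3\right)} = \sqrt{-296 + \left(-5 + \frac{14}{5}\right) \left(-3\right)} = \sqrt{-296 - - \frac{33}{5}} = \sqrt{-296 + \frac{33}{5}} = \sqrt{- \frac{1447}{5}} = \frac{i \sqrt{7235}}{5}$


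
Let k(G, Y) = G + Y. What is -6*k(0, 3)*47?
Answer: -846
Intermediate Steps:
-6*k(0, 3)*47 = -6*(0 + 3)*47 = -6*3*47 = -18*47 = -846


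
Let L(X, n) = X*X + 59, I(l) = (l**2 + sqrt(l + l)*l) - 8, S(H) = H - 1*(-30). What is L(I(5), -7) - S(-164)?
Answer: 732 + 170*sqrt(10) ≈ 1269.6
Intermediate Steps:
S(H) = 30 + H (S(H) = H + 30 = 30 + H)
I(l) = -8 + l**2 + sqrt(2)*l**(3/2) (I(l) = (l**2 + sqrt(2*l)*l) - 8 = (l**2 + (sqrt(2)*sqrt(l))*l) - 8 = (l**2 + sqrt(2)*l**(3/2)) - 8 = -8 + l**2 + sqrt(2)*l**(3/2))
L(X, n) = 59 + X**2 (L(X, n) = X**2 + 59 = 59 + X**2)
L(I(5), -7) - S(-164) = (59 + (-8 + 5**2 + sqrt(2)*5**(3/2))**2) - (30 - 164) = (59 + (-8 + 25 + sqrt(2)*(5*sqrt(5)))**2) - 1*(-134) = (59 + (-8 + 25 + 5*sqrt(10))**2) + 134 = (59 + (17 + 5*sqrt(10))**2) + 134 = 193 + (17 + 5*sqrt(10))**2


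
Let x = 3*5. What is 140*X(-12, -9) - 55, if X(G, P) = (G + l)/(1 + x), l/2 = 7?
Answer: -75/2 ≈ -37.500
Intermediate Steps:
l = 14 (l = 2*7 = 14)
x = 15
X(G, P) = 7/8 + G/16 (X(G, P) = (G + 14)/(1 + 15) = (14 + G)/16 = (14 + G)*(1/16) = 7/8 + G/16)
140*X(-12, -9) - 55 = 140*(7/8 + (1/16)*(-12)) - 55 = 140*(7/8 - ¾) - 55 = 140*(⅛) - 55 = 35/2 - 55 = -75/2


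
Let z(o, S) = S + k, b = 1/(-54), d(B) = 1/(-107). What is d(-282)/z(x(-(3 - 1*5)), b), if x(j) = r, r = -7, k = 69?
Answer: -54/398575 ≈ -0.00013548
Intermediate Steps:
d(B) = -1/107
b = -1/54 ≈ -0.018519
x(j) = -7
z(o, S) = 69 + S (z(o, S) = S + 69 = 69 + S)
d(-282)/z(x(-(3 - 1*5)), b) = -1/(107*(69 - 1/54)) = -1/(107*3725/54) = -1/107*54/3725 = -54/398575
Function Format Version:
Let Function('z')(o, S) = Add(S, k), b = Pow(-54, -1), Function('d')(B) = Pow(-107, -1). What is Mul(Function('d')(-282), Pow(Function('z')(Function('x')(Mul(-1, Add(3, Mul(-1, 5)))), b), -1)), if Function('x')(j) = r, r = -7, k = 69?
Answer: Rational(-54, 398575) ≈ -0.00013548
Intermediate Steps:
Function('d')(B) = Rational(-1, 107)
b = Rational(-1, 54) ≈ -0.018519
Function('x')(j) = -7
Function('z')(o, S) = Add(69, S) (Function('z')(o, S) = Add(S, 69) = Add(69, S))
Mul(Function('d')(-282), Pow(Function('z')(Function('x')(Mul(-1, Add(3, Mul(-1, 5)))), b), -1)) = Mul(Rational(-1, 107), Pow(Add(69, Rational(-1, 54)), -1)) = Mul(Rational(-1, 107), Pow(Rational(3725, 54), -1)) = Mul(Rational(-1, 107), Rational(54, 3725)) = Rational(-54, 398575)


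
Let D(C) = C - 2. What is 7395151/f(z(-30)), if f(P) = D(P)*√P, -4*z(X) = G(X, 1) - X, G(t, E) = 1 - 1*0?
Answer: 59161208*I*√31/1209 ≈ 2.7245e+5*I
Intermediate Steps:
G(t, E) = 1 (G(t, E) = 1 + 0 = 1)
D(C) = -2 + C
z(X) = -¼ + X/4 (z(X) = -(1 - X)/4 = -¼ + X/4)
f(P) = √P*(-2 + P) (f(P) = (-2 + P)*√P = √P*(-2 + P))
7395151/f(z(-30)) = 7395151/((√(-¼ + (¼)*(-30))*(-2 + (-¼ + (¼)*(-30))))) = 7395151/((√(-¼ - 15/2)*(-2 + (-¼ - 15/2)))) = 7395151/((√(-31/4)*(-2 - 31/4))) = 7395151/(((I*√31/2)*(-39/4))) = 7395151/((-39*I*√31/8)) = 7395151*(8*I*√31/1209) = 59161208*I*√31/1209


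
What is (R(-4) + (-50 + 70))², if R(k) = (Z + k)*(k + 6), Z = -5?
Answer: 4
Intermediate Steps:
R(k) = (-5 + k)*(6 + k) (R(k) = (-5 + k)*(k + 6) = (-5 + k)*(6 + k))
(R(-4) + (-50 + 70))² = ((-30 - 4 + (-4)²) + (-50 + 70))² = ((-30 - 4 + 16) + 20)² = (-18 + 20)² = 2² = 4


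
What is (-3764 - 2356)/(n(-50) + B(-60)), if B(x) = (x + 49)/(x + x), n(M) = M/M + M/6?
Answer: 734400/869 ≈ 845.11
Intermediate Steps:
n(M) = 1 + M/6 (n(M) = 1 + M*(⅙) = 1 + M/6)
B(x) = (49 + x)/(2*x) (B(x) = (49 + x)/((2*x)) = (49 + x)*(1/(2*x)) = (49 + x)/(2*x))
(-3764 - 2356)/(n(-50) + B(-60)) = (-3764 - 2356)/((1 + (⅙)*(-50)) + (½)*(49 - 60)/(-60)) = -6120/((1 - 25/3) + (½)*(-1/60)*(-11)) = -6120/(-22/3 + 11/120) = -6120/(-869/120) = -6120*(-120/869) = 734400/869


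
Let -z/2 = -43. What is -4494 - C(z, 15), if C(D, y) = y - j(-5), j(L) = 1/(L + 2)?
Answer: -13528/3 ≈ -4509.3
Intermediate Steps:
z = 86 (z = -2*(-43) = 86)
j(L) = 1/(2 + L)
C(D, y) = 1/3 + y (C(D, y) = y - 1/(2 - 5) = y - 1/(-3) = y - 1*(-1/3) = y + 1/3 = 1/3 + y)
-4494 - C(z, 15) = -4494 - (1/3 + 15) = -4494 - 1*46/3 = -4494 - 46/3 = -13528/3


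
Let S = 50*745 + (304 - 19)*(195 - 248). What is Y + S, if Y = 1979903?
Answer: 2002048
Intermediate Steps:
S = 22145 (S = 37250 + 285*(-53) = 37250 - 15105 = 22145)
Y + S = 1979903 + 22145 = 2002048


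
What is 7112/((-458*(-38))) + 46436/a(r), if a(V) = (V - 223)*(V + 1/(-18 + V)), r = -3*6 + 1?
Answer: 366291569/31118352 ≈ 11.771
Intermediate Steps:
r = -17 (r = -18 + 1 = -17)
a(V) = (-223 + V)*(V + 1/(-18 + V))
7112/((-458*(-38))) + 46436/a(r) = 7112/((-458*(-38))) + 46436/(((-223 + (-17)³ - 241*(-17)² + 4015*(-17))/(-18 - 17))) = 7112/17404 + 46436/(((-223 - 4913 - 241*289 - 68255)/(-35))) = 7112*(1/17404) + 46436/((-(-223 - 4913 - 69649 - 68255)/35)) = 1778/4351 + 46436/((-1/35*(-143040))) = 1778/4351 + 46436/(28608/7) = 1778/4351 + 46436*(7/28608) = 1778/4351 + 81263/7152 = 366291569/31118352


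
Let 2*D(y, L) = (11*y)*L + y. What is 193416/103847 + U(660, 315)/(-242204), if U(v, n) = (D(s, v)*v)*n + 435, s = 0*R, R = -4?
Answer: 46800955419/25152158788 ≈ 1.8607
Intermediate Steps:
s = 0 (s = 0*(-4) = 0)
D(y, L) = y/2 + 11*L*y/2 (D(y, L) = ((11*y)*L + y)/2 = (11*L*y + y)/2 = (y + 11*L*y)/2 = y/2 + 11*L*y/2)
U(v, n) = 435 (U(v, n) = (((½)*0*(1 + 11*v))*v)*n + 435 = (0*v)*n + 435 = 0*n + 435 = 0 + 435 = 435)
193416/103847 + U(660, 315)/(-242204) = 193416/103847 + 435/(-242204) = 193416*(1/103847) + 435*(-1/242204) = 193416/103847 - 435/242204 = 46800955419/25152158788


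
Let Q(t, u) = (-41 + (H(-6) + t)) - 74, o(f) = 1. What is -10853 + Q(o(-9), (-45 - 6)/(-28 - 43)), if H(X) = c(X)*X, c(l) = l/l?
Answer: -10973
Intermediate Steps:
c(l) = 1
H(X) = X (H(X) = 1*X = X)
Q(t, u) = -121 + t (Q(t, u) = (-41 + (-6 + t)) - 74 = (-47 + t) - 74 = -121 + t)
-10853 + Q(o(-9), (-45 - 6)/(-28 - 43)) = -10853 + (-121 + 1) = -10853 - 120 = -10973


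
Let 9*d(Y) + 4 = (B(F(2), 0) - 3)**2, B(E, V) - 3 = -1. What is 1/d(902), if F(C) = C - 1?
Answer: -3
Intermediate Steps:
F(C) = -1 + C
B(E, V) = 2 (B(E, V) = 3 - 1 = 2)
d(Y) = -1/3 (d(Y) = -4/9 + (2 - 3)**2/9 = -4/9 + (1/9)*(-1)**2 = -4/9 + (1/9)*1 = -4/9 + 1/9 = -1/3)
1/d(902) = 1/(-1/3) = -3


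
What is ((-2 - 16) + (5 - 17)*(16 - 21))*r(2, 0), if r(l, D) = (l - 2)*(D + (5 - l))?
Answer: 0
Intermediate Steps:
r(l, D) = (-2 + l)*(5 + D - l)
((-2 - 16) + (5 - 17)*(16 - 21))*r(2, 0) = ((-2 - 16) + (5 - 17)*(16 - 21))*(-10 - 1*2² - 2*0 + 7*2 + 0*2) = (-18 - 12*(-5))*(-10 - 1*4 + 0 + 14 + 0) = (-18 + 60)*(-10 - 4 + 0 + 14 + 0) = 42*0 = 0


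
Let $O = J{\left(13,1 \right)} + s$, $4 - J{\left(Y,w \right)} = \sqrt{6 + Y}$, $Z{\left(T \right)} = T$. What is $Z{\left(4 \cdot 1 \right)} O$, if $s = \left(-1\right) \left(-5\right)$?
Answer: $36 - 4 \sqrt{19} \approx 18.564$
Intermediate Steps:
$J{\left(Y,w \right)} = 4 - \sqrt{6 + Y}$
$s = 5$
$O = 9 - \sqrt{19}$ ($O = \left(4 - \sqrt{6 + 13}\right) + 5 = \left(4 - \sqrt{19}\right) + 5 = 9 - \sqrt{19} \approx 4.6411$)
$Z{\left(4 \cdot 1 \right)} O = 4 \cdot 1 \left(9 - \sqrt{19}\right) = 4 \left(9 - \sqrt{19}\right) = 36 - 4 \sqrt{19}$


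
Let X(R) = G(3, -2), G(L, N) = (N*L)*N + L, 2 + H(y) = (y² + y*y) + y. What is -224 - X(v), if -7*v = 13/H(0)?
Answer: -239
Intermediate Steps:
H(y) = -2 + y + 2*y² (H(y) = -2 + ((y² + y*y) + y) = -2 + ((y² + y²) + y) = -2 + (2*y² + y) = -2 + (y + 2*y²) = -2 + y + 2*y²)
G(L, N) = L + L*N² (G(L, N) = (L*N)*N + L = L*N² + L = L + L*N²)
v = 13/14 (v = -13/(7*(-2 + 0 + 2*0²)) = -13/(7*(-2 + 0 + 2*0)) = -13/(7*(-2 + 0 + 0)) = -13/(7*(-2)) = -13*(-1)/(7*2) = -⅐*(-13/2) = 13/14 ≈ 0.92857)
X(R) = 15 (X(R) = 3*(1 + (-2)²) = 3*(1 + 4) = 3*5 = 15)
-224 - X(v) = -224 - 1*15 = -224 - 15 = -239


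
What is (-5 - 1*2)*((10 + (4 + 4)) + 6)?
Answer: -168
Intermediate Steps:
(-5 - 1*2)*((10 + (4 + 4)) + 6) = (-5 - 2)*((10 + 8) + 6) = -7*(18 + 6) = -7*24 = -168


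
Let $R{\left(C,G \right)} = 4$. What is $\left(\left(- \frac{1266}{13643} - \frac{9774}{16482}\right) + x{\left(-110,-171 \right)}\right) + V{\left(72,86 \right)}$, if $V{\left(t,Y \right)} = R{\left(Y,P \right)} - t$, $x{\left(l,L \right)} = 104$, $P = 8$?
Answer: $\frac{1323481407}{37477321} \approx 35.314$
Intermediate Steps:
$V{\left(t,Y \right)} = 4 - t$
$\left(\left(- \frac{1266}{13643} - \frac{9774}{16482}\right) + x{\left(-110,-171 \right)}\right) + V{\left(72,86 \right)} = \left(\left(- \frac{1266}{13643} - \frac{9774}{16482}\right) + 104\right) + \left(4 - 72\right) = \left(\left(\left(-1266\right) \frac{1}{13643} - \frac{1629}{2747}\right) + 104\right) + \left(4 - 72\right) = \left(\left(- \frac{1266}{13643} - \frac{1629}{2747}\right) + 104\right) - 68 = \left(- \frac{25702149}{37477321} + 104\right) - 68 = \frac{3871939235}{37477321} - 68 = \frac{1323481407}{37477321}$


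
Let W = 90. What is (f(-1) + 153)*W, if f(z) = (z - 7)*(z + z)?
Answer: 15210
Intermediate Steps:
f(z) = 2*z*(-7 + z) (f(z) = (-7 + z)*(2*z) = 2*z*(-7 + z))
(f(-1) + 153)*W = (2*(-1)*(-7 - 1) + 153)*90 = (2*(-1)*(-8) + 153)*90 = (16 + 153)*90 = 169*90 = 15210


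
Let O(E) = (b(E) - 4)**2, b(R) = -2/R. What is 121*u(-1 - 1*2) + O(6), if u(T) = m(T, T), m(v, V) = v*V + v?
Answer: 6703/9 ≈ 744.78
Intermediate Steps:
m(v, V) = v + V*v (m(v, V) = V*v + v = v + V*v)
u(T) = T*(1 + T)
O(E) = (-4 - 2/E)**2 (O(E) = (-2/E - 4)**2 = (-4 - 2/E)**2)
121*u(-1 - 1*2) + O(6) = 121*((-1 - 1*2)*(1 + (-1 - 1*2))) + (4 + 2/6)**2 = 121*((-1 - 2)*(1 + (-1 - 2))) + (4 + 2*(1/6))**2 = 121*(-3*(1 - 3)) + (4 + 1/3)**2 = 121*(-3*(-2)) + (13/3)**2 = 121*6 + 169/9 = 726 + 169/9 = 6703/9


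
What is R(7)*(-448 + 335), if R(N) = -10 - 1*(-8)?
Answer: 226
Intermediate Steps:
R(N) = -2 (R(N) = -10 + 8 = -2)
R(7)*(-448 + 335) = -2*(-448 + 335) = -2*(-113) = 226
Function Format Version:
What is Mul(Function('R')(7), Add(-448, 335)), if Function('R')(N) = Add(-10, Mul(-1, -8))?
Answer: 226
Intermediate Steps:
Function('R')(N) = -2 (Function('R')(N) = Add(-10, 8) = -2)
Mul(Function('R')(7), Add(-448, 335)) = Mul(-2, Add(-448, 335)) = Mul(-2, -113) = 226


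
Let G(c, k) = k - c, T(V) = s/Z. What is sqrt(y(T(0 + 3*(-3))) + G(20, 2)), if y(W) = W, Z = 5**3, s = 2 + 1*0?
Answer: 2*I*sqrt(2810)/25 ≈ 4.2408*I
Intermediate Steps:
s = 2 (s = 2 + 0 = 2)
Z = 125
T(V) = 2/125
sqrt(y(T(0 + 3*(-3))) + G(20, 2)) = sqrt(2/125 + (2 - 1*20)) = sqrt(2/125 + (2 - 20)) = sqrt(2/125 - 18) = sqrt(-2248/125) = 2*I*sqrt(2810)/25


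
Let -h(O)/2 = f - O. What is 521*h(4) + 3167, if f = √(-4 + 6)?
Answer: 7335 - 1042*√2 ≈ 5861.4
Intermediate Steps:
f = √2 ≈ 1.4142
h(O) = -2*√2 + 2*O (h(O) = -2*(√2 - O) = -2*√2 + 2*O)
521*h(4) + 3167 = 521*(-2*√2 + 2*4) + 3167 = 521*(-2*√2 + 8) + 3167 = 521*(8 - 2*√2) + 3167 = (4168 - 1042*√2) + 3167 = 7335 - 1042*√2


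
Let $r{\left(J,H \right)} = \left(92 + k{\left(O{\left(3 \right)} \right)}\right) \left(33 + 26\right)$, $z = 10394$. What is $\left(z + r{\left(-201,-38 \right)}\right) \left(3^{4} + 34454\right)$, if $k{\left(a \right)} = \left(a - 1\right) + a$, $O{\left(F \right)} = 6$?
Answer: $568825985$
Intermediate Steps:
$k{\left(a \right)} = -1 + 2 a$ ($k{\left(a \right)} = \left(a - 1\right) + a = \left(-1 + a\right) + a = -1 + 2 a$)
$r{\left(J,H \right)} = 6077$ ($r{\left(J,H \right)} = \left(92 + \left(-1 + 2 \cdot 6\right)\right) \left(33 + 26\right) = \left(92 + \left(-1 + 12\right)\right) 59 = \left(92 + 11\right) 59 = 103 \cdot 59 = 6077$)
$\left(z + r{\left(-201,-38 \right)}\right) \left(3^{4} + 34454\right) = \left(10394 + 6077\right) \left(3^{4} + 34454\right) = 16471 \left(81 + 34454\right) = 16471 \cdot 34535 = 568825985$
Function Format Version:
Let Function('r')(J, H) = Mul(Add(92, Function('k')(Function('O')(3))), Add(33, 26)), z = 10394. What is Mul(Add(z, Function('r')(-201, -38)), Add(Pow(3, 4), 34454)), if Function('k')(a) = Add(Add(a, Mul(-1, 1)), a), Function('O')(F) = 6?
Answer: 568825985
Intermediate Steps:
Function('k')(a) = Add(-1, Mul(2, a)) (Function('k')(a) = Add(Add(a, -1), a) = Add(Add(-1, a), a) = Add(-1, Mul(2, a)))
Function('r')(J, H) = 6077 (Function('r')(J, H) = Mul(Add(92, Add(-1, Mul(2, 6))), Add(33, 26)) = Mul(Add(92, Add(-1, 12)), 59) = Mul(Add(92, 11), 59) = Mul(103, 59) = 6077)
Mul(Add(z, Function('r')(-201, -38)), Add(Pow(3, 4), 34454)) = Mul(Add(10394, 6077), Add(Pow(3, 4), 34454)) = Mul(16471, Add(81, 34454)) = Mul(16471, 34535) = 568825985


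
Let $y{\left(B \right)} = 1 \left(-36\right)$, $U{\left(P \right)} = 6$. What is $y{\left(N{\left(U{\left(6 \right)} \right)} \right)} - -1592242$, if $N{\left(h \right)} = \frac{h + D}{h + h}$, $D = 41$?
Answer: $1592206$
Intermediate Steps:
$N{\left(h \right)} = \frac{41 + h}{2 h}$ ($N{\left(h \right)} = \frac{h + 41}{h + h} = \frac{41 + h}{2 h}$)
$y{\left(B \right)} = -36$
$y{\left(N{\left(U{\left(6 \right)} \right)} \right)} - -1592242 = -36 - -1592242 = -36 + 1592242 = 1592206$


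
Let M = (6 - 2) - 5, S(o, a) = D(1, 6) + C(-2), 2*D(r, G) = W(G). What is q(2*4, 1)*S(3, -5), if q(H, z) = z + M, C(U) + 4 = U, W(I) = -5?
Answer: 0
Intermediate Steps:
D(r, G) = -5/2 (D(r, G) = (1/2)*(-5) = -5/2)
C(U) = -4 + U
S(o, a) = -17/2 (S(o, a) = -5/2 + (-4 - 2) = -5/2 - 6 = -17/2)
M = -1 (M = 4 - 5 = -1)
q(H, z) = -1 + z (q(H, z) = z - 1 = -1 + z)
q(2*4, 1)*S(3, -5) = (-1 + 1)*(-17/2) = 0*(-17/2) = 0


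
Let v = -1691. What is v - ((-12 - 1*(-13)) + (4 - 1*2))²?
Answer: -1700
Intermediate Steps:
v - ((-12 - 1*(-13)) + (4 - 1*2))² = -1691 - ((-12 - 1*(-13)) + (4 - 1*2))² = -1691 - ((-12 + 13) + (4 - 2))² = -1691 - (1 + 2)² = -1691 - 1*3² = -1691 - 1*9 = -1691 - 9 = -1700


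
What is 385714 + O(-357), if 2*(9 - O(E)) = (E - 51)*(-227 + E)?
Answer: 266587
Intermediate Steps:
O(E) = 9 - (-227 + E)*(-51 + E)/2 (O(E) = 9 - (E - 51)*(-227 + E)/2 = 9 - (-51 + E)*(-227 + E)/2 = 9 - (-227 + E)*(-51 + E)/2)
385714 + O(-357) = 385714 + (-11559/2 + 139*(-357) - 1/2*(-357)**2) = 385714 + (-11559/2 - 49623 - 1/2*127449) = 385714 + (-11559/2 - 49623 - 127449/2) = 385714 - 119127 = 266587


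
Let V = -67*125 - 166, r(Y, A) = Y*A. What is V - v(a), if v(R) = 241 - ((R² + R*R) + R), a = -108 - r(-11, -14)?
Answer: 128244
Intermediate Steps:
r(Y, A) = A*Y
a = -262 (a = -108 - (-14)*(-11) = -108 - 1*154 = -108 - 154 = -262)
v(R) = 241 - R - 2*R² (v(R) = 241 - ((R² + R²) + R) = 241 - (2*R² + R) = 241 - (R + 2*R²) = 241 + (-R - 2*R²) = 241 - R - 2*R²)
V = -8541 (V = -8375 - 166 = -8541)
V - v(a) = -8541 - (241 - 1*(-262) - 2*(-262)²) = -8541 - (241 + 262 - 2*68644) = -8541 - (241 + 262 - 137288) = -8541 - 1*(-136785) = -8541 + 136785 = 128244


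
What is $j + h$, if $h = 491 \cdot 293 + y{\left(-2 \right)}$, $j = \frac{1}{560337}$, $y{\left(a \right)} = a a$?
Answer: $\frac{80614003180}{560337} \approx 1.4387 \cdot 10^{5}$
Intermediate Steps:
$y{\left(a \right)} = a^{2}$
$j = \frac{1}{560337} \approx 1.7846 \cdot 10^{-6}$
$h = 143867$ ($h = 491 \cdot 293 + \left(-2\right)^{2} = 143863 + 4 = 143867$)
$j + h = \frac{1}{560337} + 143867 = \frac{80614003180}{560337}$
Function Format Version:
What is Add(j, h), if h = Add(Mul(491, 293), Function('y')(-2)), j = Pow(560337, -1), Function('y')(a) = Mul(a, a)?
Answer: Rational(80614003180, 560337) ≈ 1.4387e+5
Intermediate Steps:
Function('y')(a) = Pow(a, 2)
j = Rational(1, 560337) ≈ 1.7846e-6
h = 143867 (h = Add(Mul(491, 293), Pow(-2, 2)) = Add(143863, 4) = 143867)
Add(j, h) = Add(Rational(1, 560337), 143867) = Rational(80614003180, 560337)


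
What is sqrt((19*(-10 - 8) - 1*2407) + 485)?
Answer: 2*I*sqrt(566) ≈ 47.581*I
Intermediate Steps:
sqrt((19*(-10 - 8) - 1*2407) + 485) = sqrt((19*(-18) - 2407) + 485) = sqrt((-342 - 2407) + 485) = sqrt(-2749 + 485) = sqrt(-2264) = 2*I*sqrt(566)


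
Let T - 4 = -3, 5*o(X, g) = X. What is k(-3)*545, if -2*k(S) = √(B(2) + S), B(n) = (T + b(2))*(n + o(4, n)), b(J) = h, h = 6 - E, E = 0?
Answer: -109*√415/2 ≈ -1110.3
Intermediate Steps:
o(X, g) = X/5
T = 1 (T = 4 - 3 = 1)
h = 6 (h = 6 - 1*0 = 6 + 0 = 6)
b(J) = 6
B(n) = 28/5 + 7*n (B(n) = (1 + 6)*(n + (⅕)*4) = 7*(n + ⅘) = 7*(⅘ + n) = 28/5 + 7*n)
k(S) = -√(98/5 + S)/2 (k(S) = -√((28/5 + 7*2) + S)/2 = -√((28/5 + 14) + S)/2 = -√(98/5 + S)/2)
k(-3)*545 = -√(490 + 25*(-3))/10*545 = -√(490 - 75)/10*545 = -√415/10*545 = -109*√415/2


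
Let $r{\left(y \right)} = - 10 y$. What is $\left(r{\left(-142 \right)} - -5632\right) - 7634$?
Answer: $-582$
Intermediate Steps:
$\left(r{\left(-142 \right)} - -5632\right) - 7634 = \left(\left(-10\right) \left(-142\right) - -5632\right) - 7634 = \left(1420 + \left(-6655 + 12287\right)\right) - 7634 = \left(1420 + 5632\right) - 7634 = 7052 - 7634 = -582$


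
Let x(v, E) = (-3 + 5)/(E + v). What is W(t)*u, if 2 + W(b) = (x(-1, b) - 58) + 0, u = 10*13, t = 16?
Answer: -23348/3 ≈ -7782.7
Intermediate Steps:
x(v, E) = 2/(E + v)
u = 130
W(b) = -60 + 2/(-1 + b) (W(b) = -2 + ((2/(b - 1) - 58) + 0) = -2 + ((2/(-1 + b) - 58) + 0) = -2 + ((-58 + 2/(-1 + b)) + 0) = -2 + (-58 + 2/(-1 + b)) = -60 + 2/(-1 + b))
W(t)*u = (2*(31 - 30*16)/(-1 + 16))*130 = (2*(31 - 480)/15)*130 = (2*(1/15)*(-449))*130 = -898/15*130 = -23348/3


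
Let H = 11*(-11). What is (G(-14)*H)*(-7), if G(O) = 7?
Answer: 5929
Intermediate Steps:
H = -121
(G(-14)*H)*(-7) = (7*(-121))*(-7) = -847*(-7) = 5929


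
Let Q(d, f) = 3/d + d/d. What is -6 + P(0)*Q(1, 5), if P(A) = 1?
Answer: -2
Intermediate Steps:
Q(d, f) = 1 + 3/d (Q(d, f) = 3/d + 1 = 1 + 3/d)
-6 + P(0)*Q(1, 5) = -6 + 1*((3 + 1)/1) = -6 + 1*(1*4) = -6 + 1*4 = -6 + 4 = -2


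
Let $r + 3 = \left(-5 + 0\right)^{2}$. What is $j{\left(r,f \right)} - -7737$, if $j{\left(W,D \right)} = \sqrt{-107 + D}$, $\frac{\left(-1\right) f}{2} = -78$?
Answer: $7744$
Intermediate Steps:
$f = 156$ ($f = \left(-2\right) \left(-78\right) = 156$)
$r = 22$ ($r = -3 + \left(-5 + 0\right)^{2} = -3 + \left(-5\right)^{2} = -3 + 25 = 22$)
$j{\left(r,f \right)} - -7737 = \sqrt{-107 + 156} - -7737 = \sqrt{49} + 7737 = 7 + 7737 = 7744$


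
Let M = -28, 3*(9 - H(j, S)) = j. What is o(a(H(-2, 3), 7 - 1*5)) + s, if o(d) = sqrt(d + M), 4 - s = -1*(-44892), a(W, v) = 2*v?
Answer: -44888 + 2*I*sqrt(6) ≈ -44888.0 + 4.899*I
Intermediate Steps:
H(j, S) = 9 - j/3
s = -44888 (s = 4 - (-1)*(-44892) = 4 - 1*44892 = 4 - 44892 = -44888)
o(d) = sqrt(-28 + d) (o(d) = sqrt(d - 28) = sqrt(-28 + d))
o(a(H(-2, 3), 7 - 1*5)) + s = sqrt(-28 + 2*(7 - 1*5)) - 44888 = sqrt(-28 + 2*(7 - 5)) - 44888 = sqrt(-28 + 2*2) - 44888 = sqrt(-28 + 4) - 44888 = sqrt(-24) - 44888 = 2*I*sqrt(6) - 44888 = -44888 + 2*I*sqrt(6)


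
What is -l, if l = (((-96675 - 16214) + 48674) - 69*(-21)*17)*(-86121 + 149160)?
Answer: 2495209698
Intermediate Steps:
l = -2495209698 (l = ((-112889 + 48674) + 1449*17)*63039 = (-64215 + 24633)*63039 = -39582*63039 = -2495209698)
-l = -1*(-2495209698) = 2495209698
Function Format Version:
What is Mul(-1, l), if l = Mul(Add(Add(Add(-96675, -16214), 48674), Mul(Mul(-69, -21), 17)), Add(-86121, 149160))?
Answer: 2495209698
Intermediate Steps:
l = -2495209698 (l = Mul(Add(Add(-112889, 48674), Mul(1449, 17)), 63039) = Mul(Add(-64215, 24633), 63039) = Mul(-39582, 63039) = -2495209698)
Mul(-1, l) = Mul(-1, -2495209698) = 2495209698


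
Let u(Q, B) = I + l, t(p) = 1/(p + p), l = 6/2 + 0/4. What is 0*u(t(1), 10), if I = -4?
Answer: 0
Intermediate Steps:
l = 3 (l = 6*(½) + 0*(¼) = 3 + 0 = 3)
t(p) = 1/(2*p)
u(Q, B) = -1 (u(Q, B) = -4 + 3 = -1)
0*u(t(1), 10) = 0*(-1) = 0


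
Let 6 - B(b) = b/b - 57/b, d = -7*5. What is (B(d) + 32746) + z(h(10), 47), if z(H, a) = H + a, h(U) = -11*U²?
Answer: 1109373/35 ≈ 31696.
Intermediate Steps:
d = -35
B(b) = 5 + 57/b (B(b) = 6 - (b/b - 57/b) = 6 - (1 - 57/b) = 6 + (-1 + 57/b) = 5 + 57/b)
(B(d) + 32746) + z(h(10), 47) = ((5 + 57/(-35)) + 32746) + (-11*10² + 47) = ((5 + 57*(-1/35)) + 32746) + (-11*100 + 47) = ((5 - 57/35) + 32746) + (-1100 + 47) = (118/35 + 32746) - 1053 = 1146228/35 - 1053 = 1109373/35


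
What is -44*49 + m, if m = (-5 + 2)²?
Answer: -2147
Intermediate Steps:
m = 9 (m = (-3)² = 9)
-44*49 + m = -44*49 + 9 = -2156 + 9 = -2147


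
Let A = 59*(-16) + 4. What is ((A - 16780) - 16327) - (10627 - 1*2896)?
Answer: -41778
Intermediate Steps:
A = -940 (A = -944 + 4 = -940)
((A - 16780) - 16327) - (10627 - 1*2896) = ((-940 - 16780) - 16327) - (10627 - 1*2896) = (-17720 - 16327) - (10627 - 2896) = -34047 - 1*7731 = -34047 - 7731 = -41778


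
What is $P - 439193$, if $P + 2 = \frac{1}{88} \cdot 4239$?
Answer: $- \frac{38644921}{88} \approx -4.3915 \cdot 10^{5}$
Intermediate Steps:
$P = \frac{4063}{88}$ ($P = -2 + \frac{1}{88} \cdot 4239 = -2 + \frac{4239}{88} = \frac{4063}{88} \approx 46.17$)
$P - 439193 = \frac{4063}{88} - 439193 = - \frac{38644921}{88}$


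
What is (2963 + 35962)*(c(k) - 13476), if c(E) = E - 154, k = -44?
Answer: -532260450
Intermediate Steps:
c(E) = -154 + E
(2963 + 35962)*(c(k) - 13476) = (2963 + 35962)*((-154 - 44) - 13476) = 38925*(-198 - 13476) = 38925*(-13674) = -532260450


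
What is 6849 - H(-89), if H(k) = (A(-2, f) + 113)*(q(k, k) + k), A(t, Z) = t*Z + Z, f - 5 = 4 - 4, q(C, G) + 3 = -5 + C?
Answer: 26937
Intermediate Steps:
q(C, G) = -8 + C (q(C, G) = -3 + (-5 + C) = -8 + C)
f = 5 (f = 5 + (4 - 4) = 5 + 0 = 5)
A(t, Z) = Z + Z*t (A(t, Z) = Z*t + Z = Z + Z*t)
H(k) = -864 + 216*k (H(k) = (5*(1 - 2) + 113)*((-8 + k) + k) = (5*(-1) + 113)*(-8 + 2*k) = (-5 + 113)*(-8 + 2*k) = 108*(-8 + 2*k) = -864 + 216*k)
6849 - H(-89) = 6849 - (-864 + 216*(-89)) = 6849 - (-864 - 19224) = 6849 - 1*(-20088) = 6849 + 20088 = 26937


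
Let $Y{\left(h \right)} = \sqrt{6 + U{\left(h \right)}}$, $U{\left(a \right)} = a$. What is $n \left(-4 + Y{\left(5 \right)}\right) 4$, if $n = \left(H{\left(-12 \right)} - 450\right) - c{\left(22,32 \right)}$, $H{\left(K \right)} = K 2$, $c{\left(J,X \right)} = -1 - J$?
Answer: $7216 - 1804 \sqrt{11} \approx 1232.8$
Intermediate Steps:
$H{\left(K \right)} = 2 K$
$Y{\left(h \right)} = \sqrt{6 + h}$
$n = -451$ ($n = \left(2 \left(-12\right) - 450\right) - \left(-1 - 22\right) = \left(-24 - 450\right) - \left(-1 - 22\right) = -474 - -23 = -474 + 23 = -451$)
$n \left(-4 + Y{\left(5 \right)}\right) 4 = - 451 \left(-4 + \sqrt{6 + 5}\right) 4 = - 451 \left(-4 + \sqrt{11}\right) 4 = - 451 \left(-16 + 4 \sqrt{11}\right) = 7216 - 1804 \sqrt{11}$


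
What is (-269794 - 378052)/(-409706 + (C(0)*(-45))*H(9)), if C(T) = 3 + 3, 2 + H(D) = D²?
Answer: 323923/215518 ≈ 1.5030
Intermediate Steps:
H(D) = -2 + D²
C(T) = 6
(-269794 - 378052)/(-409706 + (C(0)*(-45))*H(9)) = (-269794 - 378052)/(-409706 + (6*(-45))*(-2 + 9²)) = -647846/(-409706 - 270*(-2 + 81)) = -647846/(-409706 - 270*79) = -647846/(-409706 - 21330) = -647846/(-431036) = -647846*(-1/431036) = 323923/215518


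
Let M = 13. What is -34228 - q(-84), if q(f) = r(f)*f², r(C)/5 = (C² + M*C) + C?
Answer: -207480628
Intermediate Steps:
r(C) = 5*C² + 70*C (r(C) = 5*((C² + 13*C) + C) = 5*(C² + 14*C) = 5*C² + 70*C)
q(f) = 5*f³*(14 + f) (q(f) = (5*f*(14 + f))*f² = 5*f³*(14 + f))
-34228 - q(-84) = -34228 - 5*(-84)³*(14 - 84) = -34228 - 5*(-592704)*(-70) = -34228 - 1*207446400 = -34228 - 207446400 = -207480628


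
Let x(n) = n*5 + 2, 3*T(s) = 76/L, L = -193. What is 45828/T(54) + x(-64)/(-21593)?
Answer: -7538914923/21593 ≈ -3.4914e+5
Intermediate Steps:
T(s) = -76/579 (T(s) = (76/(-193))/3 = (76*(-1/193))/3 = (1/3)*(-76/193) = -76/579)
x(n) = 2 + 5*n (x(n) = 5*n + 2 = 2 + 5*n)
45828/T(54) + x(-64)/(-21593) = 45828/(-76/579) + (2 + 5*(-64))/(-21593) = 45828*(-579/76) + (2 - 320)*(-1/21593) = -349137 - 318*(-1/21593) = -349137 + 318/21593 = -7538914923/21593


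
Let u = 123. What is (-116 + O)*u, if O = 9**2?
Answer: -4305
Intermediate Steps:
O = 81
(-116 + O)*u = (-116 + 81)*123 = -35*123 = -4305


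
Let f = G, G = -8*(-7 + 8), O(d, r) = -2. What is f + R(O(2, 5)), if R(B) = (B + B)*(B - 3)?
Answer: 12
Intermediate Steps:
G = -8 (G = -8*1 = -8)
f = -8
R(B) = 2*B*(-3 + B) (R(B) = (2*B)*(-3 + B) = 2*B*(-3 + B))
f + R(O(2, 5)) = -8 + 2*(-2)*(-3 - 2) = -8 + 2*(-2)*(-5) = -8 + 20 = 12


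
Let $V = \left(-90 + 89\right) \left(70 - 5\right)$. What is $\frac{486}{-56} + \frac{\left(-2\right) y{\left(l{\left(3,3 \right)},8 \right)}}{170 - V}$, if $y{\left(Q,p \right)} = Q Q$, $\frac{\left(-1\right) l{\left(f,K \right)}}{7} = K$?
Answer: $- \frac{81801}{6580} \approx -12.432$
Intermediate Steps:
$l{\left(f,K \right)} = - 7 K$
$y{\left(Q,p \right)} = Q^{2}$
$V = -65$ ($V = \left(-1\right) 65 = -65$)
$\frac{486}{-56} + \frac{\left(-2\right) y{\left(l{\left(3,3 \right)},8 \right)}}{170 - V} = \frac{486}{-56} + \frac{\left(-2\right) \left(\left(-7\right) 3\right)^{2}}{170 - -65} = 486 \left(- \frac{1}{56}\right) + \frac{\left(-2\right) \left(-21\right)^{2}}{170 + 65} = - \frac{243}{28} + \frac{\left(-2\right) 441}{235} = - \frac{243}{28} - \frac{882}{235} = - \frac{81801}{6580}$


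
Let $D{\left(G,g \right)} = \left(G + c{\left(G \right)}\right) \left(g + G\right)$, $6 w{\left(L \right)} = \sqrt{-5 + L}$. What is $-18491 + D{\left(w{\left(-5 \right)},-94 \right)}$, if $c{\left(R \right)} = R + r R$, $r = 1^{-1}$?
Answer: $- \frac{110951}{6} - 47 i \sqrt{10} \approx -18492.0 - 148.63 i$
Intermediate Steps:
$w{\left(L \right)} = \frac{\sqrt{-5 + L}}{6}$
$r = 1$
$c{\left(R \right)} = 2 R$ ($c{\left(R \right)} = R + 1 R = R + R = 2 R$)
$D{\left(G,g \right)} = 3 G \left(G + g\right)$ ($D{\left(G,g \right)} = \left(G + 2 G\right) \left(g + G\right) = 3 G \left(G + g\right)$)
$-18491 + D{\left(w{\left(-5 \right)},-94 \right)} = -18491 + 3 \frac{\sqrt{-5 - 5}}{6} \left(\frac{\sqrt{-5 - 5}}{6} - 94\right) = -18491 + 3 \frac{\sqrt{-10}}{6} \left(\frac{\sqrt{-10}}{6} - 94\right) = -18491 + 3 \frac{i \sqrt{10}}{6} \left(\frac{i \sqrt{10}}{6} - 94\right) = -18491 + 3 \frac{i \sqrt{10}}{6} \left(-94 + \frac{i \sqrt{10}}{6}\right) = -18491 + \frac{i \sqrt{10} \left(-94 + \frac{i \sqrt{10}}{6}\right)}{2}$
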